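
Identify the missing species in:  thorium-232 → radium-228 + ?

alpha particle

Conserve mass number: 232 = 228 + A, so A = 4.
Conserve atomic number: 90 = 88 + Z, so Z = 2.
A = 4 and Z = 2 is helium-4 — an alpha particle.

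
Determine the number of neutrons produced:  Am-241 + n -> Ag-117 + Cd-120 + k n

5

Conserve mass number: 242 = 117 + 120 + k, so k = 242 − 237 = 5.
Check atomic number: 95 = 47 + 48 + 0 = 95. ✓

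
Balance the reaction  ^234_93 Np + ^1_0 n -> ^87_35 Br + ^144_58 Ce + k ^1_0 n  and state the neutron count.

Conserve mass number: 235 = 87 + 144 + k, so k = 235 − 231 = 4.
Check atomic number: 93 = 35 + 58 + 0 = 93. ✓

4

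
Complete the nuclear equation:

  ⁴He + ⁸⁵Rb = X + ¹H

Sr-88

Conserve mass number: 4 + 85 = A + 1, so A = 88.
Conserve atomic number: 2 + 37 = Z + 1, so Z = 38.
Z = 38 is strontium, so the species is ⁸⁸Sr.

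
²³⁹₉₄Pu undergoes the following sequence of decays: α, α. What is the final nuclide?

Start: (A, Z) = (239, 94).
After α: (235, 92).
After α: (231, 90).
Z = 90 is thorium.

Th-231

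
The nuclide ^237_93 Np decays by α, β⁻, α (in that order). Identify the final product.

Th-229

Start: (A, Z) = (237, 93).
After α: (233, 91).
After β⁻: (233, 92).
After α: (229, 90).
Z = 90 is thorium.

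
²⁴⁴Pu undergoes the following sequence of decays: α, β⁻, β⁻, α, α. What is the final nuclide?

Th-232

Start: (A, Z) = (244, 94).
After α: (240, 92).
After β⁻: (240, 93).
After β⁻: (240, 94).
After α: (236, 92).
After α: (232, 90).
Z = 90 is thorium.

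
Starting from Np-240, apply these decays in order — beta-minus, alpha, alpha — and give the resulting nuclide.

Th-232

Start: (A, Z) = (240, 93).
After β⁻: (240, 94).
After α: (236, 92).
After α: (232, 90).
Z = 90 is thorium.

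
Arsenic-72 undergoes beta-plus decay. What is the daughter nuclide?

Beta-plus decay: mass number changes by +0, atomic number by -1.
A: 72 = 72; Z: 33 − 1 = 32.
Z = 32 is germanium, so the daughter is germanium-72.

Ge-72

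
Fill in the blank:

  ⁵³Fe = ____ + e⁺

Mn-53

Conserve mass number: 53 = A + 0, so A = 53.
Conserve atomic number: 26 = Z + 1, so Z = 25.
Z = 25 is manganese, so the species is ⁵³Mn.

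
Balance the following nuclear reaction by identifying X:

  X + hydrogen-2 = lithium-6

alpha particle

Conserve mass number: A + 2 = 6, so A = 4.
Conserve atomic number: Z + 1 = 3, so Z = 2.
A = 4 and Z = 2 is helium-4 — an alpha particle.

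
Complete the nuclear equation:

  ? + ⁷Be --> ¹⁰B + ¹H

alpha particle

Conserve mass number: A + 7 = 10 + 1, so A = 4.
Conserve atomic number: Z + 4 = 5 + 1, so Z = 2.
A = 4 and Z = 2 is ⁴He — an alpha particle.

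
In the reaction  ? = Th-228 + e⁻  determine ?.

Ac-228

Conserve mass number: A = 228 + 0, so A = 228.
Conserve atomic number: Z = 90 − 1, so Z = 89.
Z = 89 is actinium, so the species is Ac-228.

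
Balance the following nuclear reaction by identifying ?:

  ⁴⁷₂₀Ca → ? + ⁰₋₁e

Sc-47

Conserve mass number: 47 = A + 0, so A = 47.
Conserve atomic number: 20 = Z − 1, so Z = 21.
Z = 21 is scandium, so the species is ⁴⁷₂₁Sc.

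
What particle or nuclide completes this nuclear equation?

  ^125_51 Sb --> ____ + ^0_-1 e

Te-125

Conserve mass number: 125 = A + 0, so A = 125.
Conserve atomic number: 51 = Z − 1, so Z = 52.
Z = 52 is tellurium, so the species is ^125_52 Te.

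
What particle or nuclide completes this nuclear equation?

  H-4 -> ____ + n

Conserve mass number: 4 = A + 1, so A = 3.
Conserve atomic number: 1 = Z + 0, so Z = 1.
A = 3 and Z = 1 is H-3 — a triton.

H-3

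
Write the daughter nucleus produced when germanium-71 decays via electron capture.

Electron capture: mass number changes by +0, atomic number by -1.
A: 71 = 71; Z: 32 − 1 = 31.
Z = 31 is gallium, so the daughter is gallium-71.

Ga-71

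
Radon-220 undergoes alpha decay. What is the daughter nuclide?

Alpha decay: mass number changes by -4, atomic number by -2.
A: 220 − 4 = 216; Z: 86 − 2 = 84.
Z = 84 is polonium, so the daughter is polonium-216.

Po-216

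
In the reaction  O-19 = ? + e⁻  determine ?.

Conserve mass number: 19 = A + 0, so A = 19.
Conserve atomic number: 8 = Z − 1, so Z = 9.
Z = 9 is fluorine, so the species is F-19.

F-19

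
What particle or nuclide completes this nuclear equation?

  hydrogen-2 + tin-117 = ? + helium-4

Conserve mass number: 2 + 117 = A + 4, so A = 115.
Conserve atomic number: 1 + 50 = Z + 2, so Z = 49.
Z = 49 is indium, so the species is indium-115.

In-115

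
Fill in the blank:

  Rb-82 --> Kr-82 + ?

Conserve mass number: 82 = 82 + A, so A = 0.
Conserve atomic number: 37 = 36 + Z, so Z = 1.
A = 0 and Z = 1 is e⁺ — a positron.

positron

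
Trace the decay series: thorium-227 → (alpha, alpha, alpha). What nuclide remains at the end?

Start: (A, Z) = (227, 90).
After α: (223, 88).
After α: (219, 86).
After α: (215, 84).
Z = 84 is polonium.

Po-215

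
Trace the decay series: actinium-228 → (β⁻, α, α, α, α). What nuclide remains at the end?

Pb-212

Start: (A, Z) = (228, 89).
After β⁻: (228, 90).
After α: (224, 88).
After α: (220, 86).
After α: (216, 84).
After α: (212, 82).
Z = 82 is lead.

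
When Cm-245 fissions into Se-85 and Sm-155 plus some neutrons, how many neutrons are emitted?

5

Conserve mass number: 245 = 85 + 155 + k, so k = 245 − 240 = 5.
Check atomic number: 96 = 34 + 62 + 0 = 96. ✓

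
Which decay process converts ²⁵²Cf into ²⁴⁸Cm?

alpha decay

ΔA = 248 − 252 = -4; ΔZ = 96 − 98 = -2.
A drops by 4 and Z drops by 2 — the signature of alpha emission.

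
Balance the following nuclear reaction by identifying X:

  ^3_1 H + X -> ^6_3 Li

He-3

Conserve mass number: 3 + A = 6, so A = 3.
Conserve atomic number: 1 + Z = 3, so Z = 2.
Z = 2 is helium, so the species is ^3_2 He.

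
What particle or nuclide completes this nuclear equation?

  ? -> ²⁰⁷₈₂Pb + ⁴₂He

Po-211

Conserve mass number: A = 207 + 4, so A = 211.
Conserve atomic number: Z = 82 + 2, so Z = 84.
Z = 84 is polonium, so the species is ²¹¹₈₄Po.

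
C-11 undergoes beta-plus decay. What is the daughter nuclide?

B-11

Beta-plus decay: mass number changes by +0, atomic number by -1.
A: 11 = 11; Z: 6 − 1 = 5.
Z = 5 is boron, so the daughter is B-11.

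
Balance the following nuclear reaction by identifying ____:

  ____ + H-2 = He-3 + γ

proton

Conserve mass number: A + 2 = 3 + 0, so A = 1.
Conserve atomic number: Z + 1 = 2 + 0, so Z = 1.
A = 1 and Z = 1 is H-1 — a proton.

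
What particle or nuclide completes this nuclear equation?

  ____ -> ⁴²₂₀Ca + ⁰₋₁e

K-42

Conserve mass number: A = 42 + 0, so A = 42.
Conserve atomic number: Z = 20 − 1, so Z = 19.
Z = 19 is potassium, so the species is ⁴²₁₉K.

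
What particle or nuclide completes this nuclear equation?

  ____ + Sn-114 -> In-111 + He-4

Conserve mass number: A + 114 = 111 + 4, so A = 1.
Conserve atomic number: Z + 50 = 49 + 2, so Z = 1.
A = 1 and Z = 1 is H-1 — a proton.

proton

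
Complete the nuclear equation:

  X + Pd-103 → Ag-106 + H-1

alpha particle

Conserve mass number: A + 103 = 106 + 1, so A = 4.
Conserve atomic number: Z + 46 = 47 + 1, so Z = 2.
A = 4 and Z = 2 is He-4 — an alpha particle.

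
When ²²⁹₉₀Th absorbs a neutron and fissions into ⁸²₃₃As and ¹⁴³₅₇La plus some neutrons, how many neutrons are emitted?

5

Conserve mass number: 230 = 82 + 143 + k, so k = 230 − 225 = 5.
Check atomic number: 90 = 33 + 57 + 0 = 90. ✓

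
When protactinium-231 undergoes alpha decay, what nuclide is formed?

Alpha decay: mass number changes by -4, atomic number by -2.
A: 231 − 4 = 227; Z: 91 − 2 = 89.
Z = 89 is actinium, so the daughter is actinium-227.

Ac-227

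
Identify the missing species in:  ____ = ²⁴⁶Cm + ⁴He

Cf-250

Conserve mass number: A = 246 + 4, so A = 250.
Conserve atomic number: Z = 96 + 2, so Z = 98.
Z = 98 is californium, so the species is ²⁵⁰Cf.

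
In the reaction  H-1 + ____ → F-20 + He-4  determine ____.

Ne-23

Conserve mass number: 1 + A = 20 + 4, so A = 23.
Conserve atomic number: 1 + Z = 9 + 2, so Z = 10.
Z = 10 is neon, so the species is Ne-23.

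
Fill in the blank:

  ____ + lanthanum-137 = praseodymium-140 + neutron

Conserve mass number: A + 137 = 140 + 1, so A = 4.
Conserve atomic number: Z + 57 = 59 + 0, so Z = 2.
A = 4 and Z = 2 is helium-4 — an alpha particle.

alpha particle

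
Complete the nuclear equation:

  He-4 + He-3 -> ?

Be-7

Conserve mass number: 4 + 3 = A, so A = 7.
Conserve atomic number: 2 + 2 = Z, so Z = 4.
Z = 4 is beryllium, so the species is Be-7.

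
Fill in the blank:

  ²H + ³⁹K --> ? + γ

Conserve mass number: 2 + 39 = A + 0, so A = 41.
Conserve atomic number: 1 + 19 = Z + 0, so Z = 20.
Z = 20 is calcium, so the species is ⁴¹Ca.

Ca-41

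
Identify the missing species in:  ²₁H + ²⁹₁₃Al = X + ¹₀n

Si-30

Conserve mass number: 2 + 29 = A + 1, so A = 30.
Conserve atomic number: 1 + 13 = Z + 0, so Z = 14.
Z = 14 is silicon, so the species is ³⁰₁₄Si.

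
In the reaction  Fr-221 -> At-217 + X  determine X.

alpha particle

Conserve mass number: 221 = 217 + A, so A = 4.
Conserve atomic number: 87 = 85 + Z, so Z = 2.
A = 4 and Z = 2 is He-4 — an alpha particle.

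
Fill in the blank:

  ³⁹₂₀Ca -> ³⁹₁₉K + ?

positron

Conserve mass number: 39 = 39 + A, so A = 0.
Conserve atomic number: 20 = 19 + Z, so Z = 1.
A = 0 and Z = 1 is ⁰₁e — a positron.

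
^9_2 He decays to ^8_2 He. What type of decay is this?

ΔA = 8 − 9 = -1; ΔZ = 2 − 2 = +0.
A drops by 1 with Z unchanged — a neutron was emitted.

neutron emission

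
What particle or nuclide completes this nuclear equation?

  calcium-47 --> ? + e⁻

Sc-47

Conserve mass number: 47 = A + 0, so A = 47.
Conserve atomic number: 20 = Z − 1, so Z = 21.
Z = 21 is scandium, so the species is scandium-47.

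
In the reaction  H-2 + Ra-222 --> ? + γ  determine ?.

Conserve mass number: 2 + 222 = A + 0, so A = 224.
Conserve atomic number: 1 + 88 = Z + 0, so Z = 89.
Z = 89 is actinium, so the species is Ac-224.

Ac-224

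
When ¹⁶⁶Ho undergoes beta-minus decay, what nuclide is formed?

Beta-minus decay: mass number changes by +0, atomic number by +1.
A: 166 = 166; Z: 67 + 1 = 68.
Z = 68 is erbium, so the daughter is ¹⁶⁶Er.

Er-166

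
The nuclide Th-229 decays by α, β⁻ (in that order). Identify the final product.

Ac-225

Start: (A, Z) = (229, 90).
After α: (225, 88).
After β⁻: (225, 89).
Z = 89 is actinium.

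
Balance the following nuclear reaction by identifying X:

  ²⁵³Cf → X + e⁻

Es-253

Conserve mass number: 253 = A + 0, so A = 253.
Conserve atomic number: 98 = Z − 1, so Z = 99.
Z = 99 is einsteinium, so the species is ²⁵³Es.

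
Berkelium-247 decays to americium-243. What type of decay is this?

alpha decay

ΔA = 243 − 247 = -4; ΔZ = 95 − 97 = -2.
A drops by 4 and Z drops by 2 — the signature of alpha emission.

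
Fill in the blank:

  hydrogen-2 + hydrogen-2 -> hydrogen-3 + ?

proton

Conserve mass number: 2 + 2 = 3 + A, so A = 1.
Conserve atomic number: 1 + 1 = 1 + Z, so Z = 1.
A = 1 and Z = 1 is hydrogen-1 — a proton.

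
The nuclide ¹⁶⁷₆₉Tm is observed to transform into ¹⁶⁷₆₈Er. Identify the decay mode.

beta-plus decay or electron capture

ΔA = 167 − 167 = 0; ΔZ = 68 − 69 = -1.
A is unchanged and Z drops by 1 — a proton has become a neutron (β⁺ emission or electron capture).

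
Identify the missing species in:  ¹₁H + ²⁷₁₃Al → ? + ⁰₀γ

Conserve mass number: 1 + 27 = A + 0, so A = 28.
Conserve atomic number: 1 + 13 = Z + 0, so Z = 14.
Z = 14 is silicon, so the species is ²⁸₁₄Si.

Si-28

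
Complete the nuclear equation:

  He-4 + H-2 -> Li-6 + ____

gamma ray

Conserve mass number: 4 + 2 = 6 + A, so A = 0.
Conserve atomic number: 2 + 1 = 3 + Z, so Z = 0.
A = 0 and Z = 0 is γ — a gamma ray.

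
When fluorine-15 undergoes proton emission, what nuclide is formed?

Proton emission: mass number changes by -1, atomic number by -1.
A: 15 − 1 = 14; Z: 9 − 1 = 8.
Z = 8 is oxygen, so the daughter is oxygen-14.

O-14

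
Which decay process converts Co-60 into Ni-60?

beta-minus decay

ΔA = 60 − 60 = 0; ΔZ = 28 − 27 = +1.
A is unchanged and Z rises by 1 — a neutron has become a proton (β⁻ decay).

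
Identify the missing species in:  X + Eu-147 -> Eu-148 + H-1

deuteron

Conserve mass number: A + 147 = 148 + 1, so A = 2.
Conserve atomic number: Z + 63 = 63 + 1, so Z = 1.
A = 2 and Z = 1 is H-2 — a deuteron.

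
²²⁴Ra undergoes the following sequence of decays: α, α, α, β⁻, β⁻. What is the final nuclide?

Start: (A, Z) = (224, 88).
After α: (220, 86).
After α: (216, 84).
After α: (212, 82).
After β⁻: (212, 83).
After β⁻: (212, 84).
Z = 84 is polonium.

Po-212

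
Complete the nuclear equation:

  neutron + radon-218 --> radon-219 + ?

gamma ray

Conserve mass number: 1 + 218 = 219 + A, so A = 0.
Conserve atomic number: 0 + 86 = 86 + Z, so Z = 0.
A = 0 and Z = 0 is γ — a gamma ray.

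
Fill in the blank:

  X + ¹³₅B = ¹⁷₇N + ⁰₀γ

Conserve mass number: A + 13 = 17 + 0, so A = 4.
Conserve atomic number: Z + 5 = 7 + 0, so Z = 2.
A = 4 and Z = 2 is ⁴₂He — an alpha particle.

alpha particle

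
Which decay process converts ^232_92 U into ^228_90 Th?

alpha decay

ΔA = 228 − 232 = -4; ΔZ = 90 − 92 = -2.
A drops by 4 and Z drops by 2 — the signature of alpha emission.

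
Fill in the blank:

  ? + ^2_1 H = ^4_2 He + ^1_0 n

Conserve mass number: A + 2 = 4 + 1, so A = 3.
Conserve atomic number: Z + 1 = 2 + 0, so Z = 1.
A = 3 and Z = 1 is ^3_1 H — a triton.

triton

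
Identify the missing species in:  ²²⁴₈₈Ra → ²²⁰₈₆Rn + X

alpha particle

Conserve mass number: 224 = 220 + A, so A = 4.
Conserve atomic number: 88 = 86 + Z, so Z = 2.
A = 4 and Z = 2 is ⁴₂He — an alpha particle.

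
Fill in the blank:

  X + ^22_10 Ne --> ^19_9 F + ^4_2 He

Conserve mass number: A + 22 = 19 + 4, so A = 1.
Conserve atomic number: Z + 10 = 9 + 2, so Z = 1.
A = 1 and Z = 1 is ^1_1 H — a proton.

proton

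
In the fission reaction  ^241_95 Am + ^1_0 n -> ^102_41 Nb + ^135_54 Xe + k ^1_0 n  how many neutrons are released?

5

Conserve mass number: 242 = 102 + 135 + k, so k = 242 − 237 = 5.
Check atomic number: 95 = 41 + 54 + 0 = 95. ✓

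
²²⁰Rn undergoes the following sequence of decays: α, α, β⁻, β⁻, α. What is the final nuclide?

Pb-208

Start: (A, Z) = (220, 86).
After α: (216, 84).
After α: (212, 82).
After β⁻: (212, 83).
After β⁻: (212, 84).
After α: (208, 82).
Z = 82 is lead.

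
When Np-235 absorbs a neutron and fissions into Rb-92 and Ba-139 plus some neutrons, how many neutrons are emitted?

5

Conserve mass number: 236 = 92 + 139 + k, so k = 236 − 231 = 5.
Check atomic number: 93 = 37 + 56 + 0 = 93. ✓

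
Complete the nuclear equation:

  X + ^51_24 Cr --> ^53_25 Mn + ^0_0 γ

Conserve mass number: A + 51 = 53 + 0, so A = 2.
Conserve atomic number: Z + 24 = 25 + 0, so Z = 1.
A = 2 and Z = 1 is ^2_1 H — a deuteron.

deuteron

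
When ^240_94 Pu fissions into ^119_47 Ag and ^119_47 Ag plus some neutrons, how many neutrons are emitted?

Conserve mass number: 240 = 119 + 119 + k, so k = 240 − 238 = 2.
Check atomic number: 94 = 47 + 47 + 0 = 94. ✓

2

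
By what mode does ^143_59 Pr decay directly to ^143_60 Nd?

ΔA = 143 − 143 = 0; ΔZ = 60 − 59 = +1.
A is unchanged and Z rises by 1 — a neutron has become a proton (β⁻ decay).

beta-minus decay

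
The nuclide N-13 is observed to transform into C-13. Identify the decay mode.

ΔA = 13 − 13 = 0; ΔZ = 6 − 7 = -1.
A is unchanged and Z drops by 1 — a proton has become a neutron (β⁺ emission or electron capture).

beta-plus decay or electron capture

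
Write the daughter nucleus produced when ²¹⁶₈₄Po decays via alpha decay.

Alpha decay: mass number changes by -4, atomic number by -2.
A: 216 − 4 = 212; Z: 84 − 2 = 82.
Z = 82 is lead, so the daughter is ²¹²₈₂Pb.

Pb-212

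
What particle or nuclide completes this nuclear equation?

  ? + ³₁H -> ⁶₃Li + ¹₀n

Conserve mass number: A + 3 = 6 + 1, so A = 4.
Conserve atomic number: Z + 1 = 3 + 0, so Z = 2.
A = 4 and Z = 2 is ⁴₂He — an alpha particle.

alpha particle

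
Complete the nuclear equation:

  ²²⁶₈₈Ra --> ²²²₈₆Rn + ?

alpha particle

Conserve mass number: 226 = 222 + A, so A = 4.
Conserve atomic number: 88 = 86 + Z, so Z = 2.
A = 4 and Z = 2 is ⁴₂He — an alpha particle.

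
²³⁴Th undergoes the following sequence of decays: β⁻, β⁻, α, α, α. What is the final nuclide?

Start: (A, Z) = (234, 90).
After β⁻: (234, 91).
After β⁻: (234, 92).
After α: (230, 90).
After α: (226, 88).
After α: (222, 86).
Z = 86 is radon.

Rn-222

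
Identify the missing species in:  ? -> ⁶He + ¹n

Conserve mass number: A = 6 + 1, so A = 7.
Conserve atomic number: Z = 2 + 0, so Z = 2.
Z = 2 is helium, so the species is ⁷He.

He-7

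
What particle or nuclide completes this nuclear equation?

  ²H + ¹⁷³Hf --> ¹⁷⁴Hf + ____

Conserve mass number: 2 + 173 = 174 + A, so A = 1.
Conserve atomic number: 1 + 72 = 72 + Z, so Z = 1.
A = 1 and Z = 1 is ¹H — a proton.

proton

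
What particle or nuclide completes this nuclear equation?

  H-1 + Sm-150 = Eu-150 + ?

neutron

Conserve mass number: 1 + 150 = 150 + A, so A = 1.
Conserve atomic number: 1 + 62 = 63 + Z, so Z = 0.
A = 1 and Z = 0 is n — a neutron.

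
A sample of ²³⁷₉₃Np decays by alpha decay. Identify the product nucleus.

Pa-233

Alpha decay: mass number changes by -4, atomic number by -2.
A: 237 − 4 = 233; Z: 93 − 2 = 91.
Z = 91 is protactinium, so the daughter is ²³³₉₁Pa.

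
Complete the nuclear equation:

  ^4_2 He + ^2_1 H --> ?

Li-6

Conserve mass number: 4 + 2 = A, so A = 6.
Conserve atomic number: 2 + 1 = Z, so Z = 3.
Z = 3 is lithium, so the species is ^6_3 Li.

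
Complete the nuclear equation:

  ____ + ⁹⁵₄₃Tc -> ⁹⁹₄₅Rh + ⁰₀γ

Conserve mass number: A + 95 = 99 + 0, so A = 4.
Conserve atomic number: Z + 43 = 45 + 0, so Z = 2.
A = 4 and Z = 2 is ⁴₂He — an alpha particle.

alpha particle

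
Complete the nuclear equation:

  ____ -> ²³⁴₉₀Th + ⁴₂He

U-238

Conserve mass number: A = 234 + 4, so A = 238.
Conserve atomic number: Z = 90 + 2, so Z = 92.
Z = 92 is uranium, so the species is ²³⁸₉₂U.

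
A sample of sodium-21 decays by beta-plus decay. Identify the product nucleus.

Ne-21

Beta-plus decay: mass number changes by +0, atomic number by -1.
A: 21 = 21; Z: 11 − 1 = 10.
Z = 10 is neon, so the daughter is neon-21.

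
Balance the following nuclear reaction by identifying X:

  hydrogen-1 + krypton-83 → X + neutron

Rb-83

Conserve mass number: 1 + 83 = A + 1, so A = 83.
Conserve atomic number: 1 + 36 = Z + 0, so Z = 37.
Z = 37 is rubidium, so the species is rubidium-83.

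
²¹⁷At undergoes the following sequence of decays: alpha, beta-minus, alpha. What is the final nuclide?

Start: (A, Z) = (217, 85).
After α: (213, 83).
After β⁻: (213, 84).
After α: (209, 82).
Z = 82 is lead.

Pb-209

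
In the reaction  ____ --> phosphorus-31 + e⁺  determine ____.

S-31

Conserve mass number: A = 31 + 0, so A = 31.
Conserve atomic number: Z = 15 + 1, so Z = 16.
Z = 16 is sulfur, so the species is sulfur-31.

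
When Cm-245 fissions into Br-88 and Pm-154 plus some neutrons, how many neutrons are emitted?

Conserve mass number: 245 = 88 + 154 + k, so k = 245 − 242 = 3.
Check atomic number: 96 = 35 + 61 + 0 = 96. ✓

3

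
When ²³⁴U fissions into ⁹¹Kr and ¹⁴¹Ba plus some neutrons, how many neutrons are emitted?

Conserve mass number: 234 = 91 + 141 + k, so k = 234 − 232 = 2.
Check atomic number: 92 = 36 + 56 + 0 = 92. ✓

2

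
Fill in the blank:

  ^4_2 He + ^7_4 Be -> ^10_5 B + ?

Conserve mass number: 4 + 7 = 10 + A, so A = 1.
Conserve atomic number: 2 + 4 = 5 + Z, so Z = 1.
A = 1 and Z = 1 is ^1_1 H — a proton.

proton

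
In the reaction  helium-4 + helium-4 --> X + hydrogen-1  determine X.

Li-7

Conserve mass number: 4 + 4 = A + 1, so A = 7.
Conserve atomic number: 2 + 2 = Z + 1, so Z = 3.
Z = 3 is lithium, so the species is lithium-7.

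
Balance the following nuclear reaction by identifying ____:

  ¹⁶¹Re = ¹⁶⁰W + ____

Conserve mass number: 161 = 160 + A, so A = 1.
Conserve atomic number: 75 = 74 + Z, so Z = 1.
A = 1 and Z = 1 is ¹H — a proton.

proton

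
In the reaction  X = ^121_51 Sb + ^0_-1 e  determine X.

Conserve mass number: A = 121 + 0, so A = 121.
Conserve atomic number: Z = 51 − 1, so Z = 50.
Z = 50 is tin, so the species is ^121_50 Sn.

Sn-121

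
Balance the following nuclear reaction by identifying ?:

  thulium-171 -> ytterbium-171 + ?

beta-minus particle

Conserve mass number: 171 = 171 + A, so A = 0.
Conserve atomic number: 69 = 70 + Z, so Z = -1.
A = 0 and Z = -1 is e⁻ — a beta-minus particle.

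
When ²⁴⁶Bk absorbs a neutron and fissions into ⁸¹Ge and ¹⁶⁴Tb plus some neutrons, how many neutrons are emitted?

Conserve mass number: 247 = 81 + 164 + k, so k = 247 − 245 = 2.
Check atomic number: 97 = 32 + 65 + 0 = 97. ✓

2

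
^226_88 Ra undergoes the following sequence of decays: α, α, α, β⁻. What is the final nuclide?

Bi-214

Start: (A, Z) = (226, 88).
After α: (222, 86).
After α: (218, 84).
After α: (214, 82).
After β⁻: (214, 83).
Z = 83 is bismuth.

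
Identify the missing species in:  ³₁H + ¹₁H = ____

Conserve mass number: 3 + 1 = A, so A = 4.
Conserve atomic number: 1 + 1 = Z, so Z = 2.
A = 4 and Z = 2 is ⁴₂He — an alpha particle.

He-4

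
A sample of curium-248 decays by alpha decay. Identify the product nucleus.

Pu-244

Alpha decay: mass number changes by -4, atomic number by -2.
A: 248 − 4 = 244; Z: 96 − 2 = 94.
Z = 94 is plutonium, so the daughter is plutonium-244.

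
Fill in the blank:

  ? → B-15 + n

B-16

Conserve mass number: A = 15 + 1, so A = 16.
Conserve atomic number: Z = 5 + 0, so Z = 5.
Z = 5 is boron, so the species is B-16.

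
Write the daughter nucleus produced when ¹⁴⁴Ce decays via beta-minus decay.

Pr-144

Beta-minus decay: mass number changes by +0, atomic number by +1.
A: 144 = 144; Z: 58 + 1 = 59.
Z = 59 is praseodymium, so the daughter is ¹⁴⁴Pr.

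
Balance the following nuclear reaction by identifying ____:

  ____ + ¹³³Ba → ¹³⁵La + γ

Conserve mass number: A + 133 = 135 + 0, so A = 2.
Conserve atomic number: Z + 56 = 57 + 0, so Z = 1.
A = 2 and Z = 1 is ²H — a deuteron.

deuteron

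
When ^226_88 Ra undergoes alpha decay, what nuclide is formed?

Alpha decay: mass number changes by -4, atomic number by -2.
A: 226 − 4 = 222; Z: 88 − 2 = 86.
Z = 86 is radon, so the daughter is ^222_86 Rn.

Rn-222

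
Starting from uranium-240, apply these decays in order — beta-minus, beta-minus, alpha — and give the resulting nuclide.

U-236

Start: (A, Z) = (240, 92).
After β⁻: (240, 93).
After β⁻: (240, 94).
After α: (236, 92).
Z = 92 is uranium.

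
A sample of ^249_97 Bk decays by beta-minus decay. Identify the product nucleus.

Cf-249

Beta-minus decay: mass number changes by +0, atomic number by +1.
A: 249 = 249; Z: 97 + 1 = 98.
Z = 98 is californium, so the daughter is ^249_98 Cf.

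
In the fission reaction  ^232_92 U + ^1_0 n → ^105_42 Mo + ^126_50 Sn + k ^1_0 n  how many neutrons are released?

Conserve mass number: 233 = 105 + 126 + k, so k = 233 − 231 = 2.
Check atomic number: 92 = 42 + 50 + 0 = 92. ✓

2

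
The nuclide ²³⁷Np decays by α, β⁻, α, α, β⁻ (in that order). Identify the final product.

Ac-225

Start: (A, Z) = (237, 93).
After α: (233, 91).
After β⁻: (233, 92).
After α: (229, 90).
After α: (225, 88).
After β⁻: (225, 89).
Z = 89 is actinium.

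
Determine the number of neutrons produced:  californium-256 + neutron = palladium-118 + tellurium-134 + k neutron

Conserve mass number: 257 = 118 + 134 + k, so k = 257 − 252 = 5.
Check atomic number: 98 = 46 + 52 + 0 = 98. ✓

5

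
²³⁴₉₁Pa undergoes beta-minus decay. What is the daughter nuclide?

U-234

Beta-minus decay: mass number changes by +0, atomic number by +1.
A: 234 = 234; Z: 91 + 1 = 92.
Z = 92 is uranium, so the daughter is ²³⁴₉₂U.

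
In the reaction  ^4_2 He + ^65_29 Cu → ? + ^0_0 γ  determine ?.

Ga-69

Conserve mass number: 4 + 65 = A + 0, so A = 69.
Conserve atomic number: 2 + 29 = Z + 0, so Z = 31.
Z = 31 is gallium, so the species is ^69_31 Ga.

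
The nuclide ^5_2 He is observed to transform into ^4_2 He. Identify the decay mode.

neutron emission

ΔA = 4 − 5 = -1; ΔZ = 2 − 2 = +0.
A drops by 1 with Z unchanged — a neutron was emitted.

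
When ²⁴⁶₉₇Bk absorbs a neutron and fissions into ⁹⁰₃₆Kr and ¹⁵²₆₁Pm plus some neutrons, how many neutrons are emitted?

5

Conserve mass number: 247 = 90 + 152 + k, so k = 247 − 242 = 5.
Check atomic number: 97 = 36 + 61 + 0 = 97. ✓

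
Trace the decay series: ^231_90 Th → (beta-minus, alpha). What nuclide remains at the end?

Ac-227

Start: (A, Z) = (231, 90).
After β⁻: (231, 91).
After α: (227, 89).
Z = 89 is actinium.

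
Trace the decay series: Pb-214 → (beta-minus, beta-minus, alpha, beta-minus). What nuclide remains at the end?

Bi-210

Start: (A, Z) = (214, 82).
After β⁻: (214, 83).
After β⁻: (214, 84).
After α: (210, 82).
After β⁻: (210, 83).
Z = 83 is bismuth.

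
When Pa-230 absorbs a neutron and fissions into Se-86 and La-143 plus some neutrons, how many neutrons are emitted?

Conserve mass number: 231 = 86 + 143 + k, so k = 231 − 229 = 2.
Check atomic number: 91 = 34 + 57 + 0 = 91. ✓

2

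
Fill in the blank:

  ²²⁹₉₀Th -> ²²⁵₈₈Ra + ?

Conserve mass number: 229 = 225 + A, so A = 4.
Conserve atomic number: 90 = 88 + Z, so Z = 2.
A = 4 and Z = 2 is ⁴₂He — an alpha particle.

alpha particle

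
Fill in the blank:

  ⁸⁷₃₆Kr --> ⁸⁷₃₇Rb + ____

beta-minus particle

Conserve mass number: 87 = 87 + A, so A = 0.
Conserve atomic number: 36 = 37 + Z, so Z = -1.
A = 0 and Z = -1 is ⁰₋₁e — a beta-minus particle.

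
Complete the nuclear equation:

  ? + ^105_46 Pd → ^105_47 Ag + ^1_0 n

proton

Conserve mass number: A + 105 = 105 + 1, so A = 1.
Conserve atomic number: Z + 46 = 47 + 0, so Z = 1.
A = 1 and Z = 1 is ^1_1 H — a proton.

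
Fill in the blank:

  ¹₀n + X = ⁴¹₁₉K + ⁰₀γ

Conserve mass number: 1 + A = 41 + 0, so A = 40.
Conserve atomic number: 0 + Z = 19 + 0, so Z = 19.
Z = 19 is potassium, so the species is ⁴⁰₁₉K.

K-40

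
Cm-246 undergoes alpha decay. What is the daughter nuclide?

Alpha decay: mass number changes by -4, atomic number by -2.
A: 246 − 4 = 242; Z: 96 − 2 = 94.
Z = 94 is plutonium, so the daughter is Pu-242.

Pu-242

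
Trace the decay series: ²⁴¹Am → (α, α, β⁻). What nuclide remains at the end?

U-233

Start: (A, Z) = (241, 95).
After α: (237, 93).
After α: (233, 91).
After β⁻: (233, 92).
Z = 92 is uranium.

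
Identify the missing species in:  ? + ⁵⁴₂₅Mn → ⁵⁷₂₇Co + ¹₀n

Conserve mass number: A + 54 = 57 + 1, so A = 4.
Conserve atomic number: Z + 25 = 27 + 0, so Z = 2.
A = 4 and Z = 2 is ⁴₂He — an alpha particle.

alpha particle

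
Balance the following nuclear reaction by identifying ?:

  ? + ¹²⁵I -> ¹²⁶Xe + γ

proton

Conserve mass number: A + 125 = 126 + 0, so A = 1.
Conserve atomic number: Z + 53 = 54 + 0, so Z = 1.
A = 1 and Z = 1 is ¹H — a proton.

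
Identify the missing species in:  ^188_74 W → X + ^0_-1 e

Conserve mass number: 188 = A + 0, so A = 188.
Conserve atomic number: 74 = Z − 1, so Z = 75.
Z = 75 is rhenium, so the species is ^188_75 Re.

Re-188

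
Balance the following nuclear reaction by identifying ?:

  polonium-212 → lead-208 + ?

Conserve mass number: 212 = 208 + A, so A = 4.
Conserve atomic number: 84 = 82 + Z, so Z = 2.
A = 4 and Z = 2 is helium-4 — an alpha particle.

alpha particle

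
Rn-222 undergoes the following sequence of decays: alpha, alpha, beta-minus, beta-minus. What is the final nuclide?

Po-214

Start: (A, Z) = (222, 86).
After α: (218, 84).
After α: (214, 82).
After β⁻: (214, 83).
After β⁻: (214, 84).
Z = 84 is polonium.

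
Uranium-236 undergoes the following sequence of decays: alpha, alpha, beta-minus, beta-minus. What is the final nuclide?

Th-228

Start: (A, Z) = (236, 92).
After α: (232, 90).
After α: (228, 88).
After β⁻: (228, 89).
After β⁻: (228, 90).
Z = 90 is thorium.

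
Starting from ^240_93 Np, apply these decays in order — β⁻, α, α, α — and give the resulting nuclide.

Start: (A, Z) = (240, 93).
After β⁻: (240, 94).
After α: (236, 92).
After α: (232, 90).
After α: (228, 88).
Z = 88 is radium.

Ra-228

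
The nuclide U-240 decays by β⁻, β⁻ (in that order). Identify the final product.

Start: (A, Z) = (240, 92).
After β⁻: (240, 93).
After β⁻: (240, 94).
Z = 94 is plutonium.

Pu-240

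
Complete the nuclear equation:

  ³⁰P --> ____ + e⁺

Si-30

Conserve mass number: 30 = A + 0, so A = 30.
Conserve atomic number: 15 = Z + 1, so Z = 14.
Z = 14 is silicon, so the species is ³⁰Si.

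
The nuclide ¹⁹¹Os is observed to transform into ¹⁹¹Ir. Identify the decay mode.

ΔA = 191 − 191 = 0; ΔZ = 77 − 76 = +1.
A is unchanged and Z rises by 1 — a neutron has become a proton (β⁻ decay).

beta-minus decay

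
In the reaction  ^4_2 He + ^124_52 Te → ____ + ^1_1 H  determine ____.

I-127

Conserve mass number: 4 + 124 = A + 1, so A = 127.
Conserve atomic number: 2 + 52 = Z + 1, so Z = 53.
Z = 53 is iodine, so the species is ^127_53 I.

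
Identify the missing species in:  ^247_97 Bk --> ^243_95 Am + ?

alpha particle

Conserve mass number: 247 = 243 + A, so A = 4.
Conserve atomic number: 97 = 95 + Z, so Z = 2.
A = 4 and Z = 2 is ^4_2 He — an alpha particle.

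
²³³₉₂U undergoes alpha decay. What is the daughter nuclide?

Alpha decay: mass number changes by -4, atomic number by -2.
A: 233 − 4 = 229; Z: 92 − 2 = 90.
Z = 90 is thorium, so the daughter is ²²⁹₉₀Th.

Th-229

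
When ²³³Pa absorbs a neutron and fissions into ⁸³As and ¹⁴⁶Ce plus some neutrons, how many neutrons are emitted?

Conserve mass number: 234 = 83 + 146 + k, so k = 234 − 229 = 5.
Check atomic number: 91 = 33 + 58 + 0 = 91. ✓

5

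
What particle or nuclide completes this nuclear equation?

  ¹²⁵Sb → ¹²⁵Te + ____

beta-minus particle

Conserve mass number: 125 = 125 + A, so A = 0.
Conserve atomic number: 51 = 52 + Z, so Z = -1.
A = 0 and Z = -1 is e⁻ — a beta-minus particle.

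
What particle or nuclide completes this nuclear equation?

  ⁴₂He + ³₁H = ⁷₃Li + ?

Conserve mass number: 4 + 3 = 7 + A, so A = 0.
Conserve atomic number: 2 + 1 = 3 + Z, so Z = 0.
A = 0 and Z = 0 is ⁰₀γ — a gamma ray.

gamma ray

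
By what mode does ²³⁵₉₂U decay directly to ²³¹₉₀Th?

alpha decay

ΔA = 231 − 235 = -4; ΔZ = 90 − 92 = -2.
A drops by 4 and Z drops by 2 — the signature of alpha emission.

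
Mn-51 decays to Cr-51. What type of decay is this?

beta-plus decay or electron capture

ΔA = 51 − 51 = 0; ΔZ = 24 − 25 = -1.
A is unchanged and Z drops by 1 — a proton has become a neutron (β⁺ emission or electron capture).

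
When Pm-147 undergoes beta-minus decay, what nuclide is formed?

Beta-minus decay: mass number changes by +0, atomic number by +1.
A: 147 = 147; Z: 61 + 1 = 62.
Z = 62 is samarium, so the daughter is Sm-147.

Sm-147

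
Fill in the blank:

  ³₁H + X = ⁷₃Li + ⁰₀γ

Conserve mass number: 3 + A = 7 + 0, so A = 4.
Conserve atomic number: 1 + Z = 3 + 0, so Z = 2.
A = 4 and Z = 2 is ⁴₂He — an alpha particle.

alpha particle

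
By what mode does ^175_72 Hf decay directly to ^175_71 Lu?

beta-plus decay or electron capture

ΔA = 175 − 175 = 0; ΔZ = 71 − 72 = -1.
A is unchanged and Z drops by 1 — a proton has become a neutron (β⁺ emission or electron capture).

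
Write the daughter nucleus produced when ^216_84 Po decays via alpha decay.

Alpha decay: mass number changes by -4, atomic number by -2.
A: 216 − 4 = 212; Z: 84 − 2 = 82.
Z = 82 is lead, so the daughter is ^212_82 Pb.

Pb-212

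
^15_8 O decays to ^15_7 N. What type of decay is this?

ΔA = 15 − 15 = 0; ΔZ = 7 − 8 = -1.
A is unchanged and Z drops by 1 — a proton has become a neutron (β⁺ emission or electron capture).

beta-plus decay or electron capture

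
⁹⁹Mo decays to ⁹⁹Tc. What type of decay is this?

ΔA = 99 − 99 = 0; ΔZ = 43 − 42 = +1.
A is unchanged and Z rises by 1 — a neutron has become a proton (β⁻ decay).

beta-minus decay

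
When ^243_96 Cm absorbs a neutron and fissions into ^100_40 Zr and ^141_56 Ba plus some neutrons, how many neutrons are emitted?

Conserve mass number: 244 = 100 + 141 + k, so k = 244 − 241 = 3.
Check atomic number: 96 = 40 + 56 + 0 = 96. ✓

3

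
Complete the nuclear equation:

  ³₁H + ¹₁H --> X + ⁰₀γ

Conserve mass number: 3 + 1 = A + 0, so A = 4.
Conserve atomic number: 1 + 1 = Z + 0, so Z = 2.
A = 4 and Z = 2 is ⁴₂He — an alpha particle.

He-4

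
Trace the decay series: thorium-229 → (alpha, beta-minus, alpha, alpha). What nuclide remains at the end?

At-217

Start: (A, Z) = (229, 90).
After α: (225, 88).
After β⁻: (225, 89).
After α: (221, 87).
After α: (217, 85).
Z = 85 is astatine.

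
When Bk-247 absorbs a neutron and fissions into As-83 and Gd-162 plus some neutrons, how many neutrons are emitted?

3

Conserve mass number: 248 = 83 + 162 + k, so k = 248 − 245 = 3.
Check atomic number: 97 = 33 + 64 + 0 = 97. ✓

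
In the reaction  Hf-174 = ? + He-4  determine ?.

Yb-170

Conserve mass number: 174 = A + 4, so A = 170.
Conserve atomic number: 72 = Z + 2, so Z = 70.
Z = 70 is ytterbium, so the species is Yb-170.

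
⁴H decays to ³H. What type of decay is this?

neutron emission

ΔA = 3 − 4 = -1; ΔZ = 1 − 1 = +0.
A drops by 1 with Z unchanged — a neutron was emitted.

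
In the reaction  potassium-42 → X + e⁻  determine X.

Conserve mass number: 42 = A + 0, so A = 42.
Conserve atomic number: 19 = Z − 1, so Z = 20.
Z = 20 is calcium, so the species is calcium-42.

Ca-42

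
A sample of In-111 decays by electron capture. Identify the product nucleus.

Electron capture: mass number changes by +0, atomic number by -1.
A: 111 = 111; Z: 49 − 1 = 48.
Z = 48 is cadmium, so the daughter is Cd-111.

Cd-111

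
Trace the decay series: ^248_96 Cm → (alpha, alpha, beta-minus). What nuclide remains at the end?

Np-240

Start: (A, Z) = (248, 96).
After α: (244, 94).
After α: (240, 92).
After β⁻: (240, 93).
Z = 93 is neptunium.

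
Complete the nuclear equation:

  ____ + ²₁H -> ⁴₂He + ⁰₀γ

deuteron

Conserve mass number: A + 2 = 4 + 0, so A = 2.
Conserve atomic number: Z + 1 = 2 + 0, so Z = 1.
A = 2 and Z = 1 is ²₁H — a deuteron.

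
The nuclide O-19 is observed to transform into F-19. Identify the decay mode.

ΔA = 19 − 19 = 0; ΔZ = 9 − 8 = +1.
A is unchanged and Z rises by 1 — a neutron has become a proton (β⁻ decay).

beta-minus decay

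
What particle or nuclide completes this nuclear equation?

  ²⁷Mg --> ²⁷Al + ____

beta-minus particle

Conserve mass number: 27 = 27 + A, so A = 0.
Conserve atomic number: 12 = 13 + Z, so Z = -1.
A = 0 and Z = -1 is e⁻ — a beta-minus particle.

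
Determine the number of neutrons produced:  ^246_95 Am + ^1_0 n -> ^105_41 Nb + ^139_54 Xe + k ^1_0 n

Conserve mass number: 247 = 105 + 139 + k, so k = 247 − 244 = 3.
Check atomic number: 95 = 41 + 54 + 0 = 95. ✓

3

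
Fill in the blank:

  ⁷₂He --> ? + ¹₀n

He-6

Conserve mass number: 7 = A + 1, so A = 6.
Conserve atomic number: 2 = Z + 0, so Z = 2.
Z = 2 is helium, so the species is ⁶₂He.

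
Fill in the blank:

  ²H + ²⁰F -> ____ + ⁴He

Conserve mass number: 2 + 20 = A + 4, so A = 18.
Conserve atomic number: 1 + 9 = Z + 2, so Z = 8.
Z = 8 is oxygen, so the species is ¹⁸O.

O-18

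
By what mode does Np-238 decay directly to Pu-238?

ΔA = 238 − 238 = 0; ΔZ = 94 − 93 = +1.
A is unchanged and Z rises by 1 — a neutron has become a proton (β⁻ decay).

beta-minus decay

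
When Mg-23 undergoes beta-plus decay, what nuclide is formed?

Na-23

Beta-plus decay: mass number changes by +0, atomic number by -1.
A: 23 = 23; Z: 12 − 1 = 11.
Z = 11 is sodium, so the daughter is Na-23.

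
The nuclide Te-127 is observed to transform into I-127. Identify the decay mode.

ΔA = 127 − 127 = 0; ΔZ = 53 − 52 = +1.
A is unchanged and Z rises by 1 — a neutron has become a proton (β⁻ decay).

beta-minus decay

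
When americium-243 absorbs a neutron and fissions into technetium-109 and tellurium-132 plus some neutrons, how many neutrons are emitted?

Conserve mass number: 244 = 109 + 132 + k, so k = 244 − 241 = 3.
Check atomic number: 95 = 43 + 52 + 0 = 95. ✓

3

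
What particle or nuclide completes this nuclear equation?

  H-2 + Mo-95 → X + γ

Tc-97

Conserve mass number: 2 + 95 = A + 0, so A = 97.
Conserve atomic number: 1 + 42 = Z + 0, so Z = 43.
Z = 43 is technetium, so the species is Tc-97.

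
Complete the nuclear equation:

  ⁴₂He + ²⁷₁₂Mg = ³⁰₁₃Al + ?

Conserve mass number: 4 + 27 = 30 + A, so A = 1.
Conserve atomic number: 2 + 12 = 13 + Z, so Z = 1.
A = 1 and Z = 1 is ¹₁H — a proton.

proton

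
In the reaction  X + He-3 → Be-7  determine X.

alpha particle

Conserve mass number: A + 3 = 7, so A = 4.
Conserve atomic number: Z + 2 = 4, so Z = 2.
A = 4 and Z = 2 is He-4 — an alpha particle.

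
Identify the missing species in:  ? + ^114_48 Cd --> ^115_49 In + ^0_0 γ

proton

Conserve mass number: A + 114 = 115 + 0, so A = 1.
Conserve atomic number: Z + 48 = 49 + 0, so Z = 1.
A = 1 and Z = 1 is ^1_1 H — a proton.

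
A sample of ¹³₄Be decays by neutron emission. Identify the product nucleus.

Neutron emission: mass number changes by -1, atomic number by +0.
A: 13 − 1 = 12; Z: 4 = 4.
Z = 4 is beryllium, so the daughter is ¹²₄Be.

Be-12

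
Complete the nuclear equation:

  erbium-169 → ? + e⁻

Conserve mass number: 169 = A + 0, so A = 169.
Conserve atomic number: 68 = Z − 1, so Z = 69.
Z = 69 is thulium, so the species is thulium-169.

Tm-169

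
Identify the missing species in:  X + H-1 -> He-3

deuteron

Conserve mass number: A + 1 = 3, so A = 2.
Conserve atomic number: Z + 1 = 2, so Z = 1.
A = 2 and Z = 1 is H-2 — a deuteron.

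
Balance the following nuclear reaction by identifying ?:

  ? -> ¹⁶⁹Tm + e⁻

Er-169

Conserve mass number: A = 169 + 0, so A = 169.
Conserve atomic number: Z = 69 − 1, so Z = 68.
Z = 68 is erbium, so the species is ¹⁶⁹Er.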